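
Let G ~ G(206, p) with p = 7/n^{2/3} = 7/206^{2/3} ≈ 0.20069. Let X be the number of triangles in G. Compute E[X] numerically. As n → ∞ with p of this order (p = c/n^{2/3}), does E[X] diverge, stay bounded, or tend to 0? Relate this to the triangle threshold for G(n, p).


Number of potential triangles: C(206, 3) = 1435820.
Each occurs with probability p³ ≈ (0.20069)³ ≈ 8.0827599e-03.
By linearity: E[X] = C(206, 3)·p³ ≈ 1435820 · 8.0827599e-03 ≈ 11605.38835.
Since α = 2/3 < 1, p = c/n^{2/3} ≫ 1/n is above the triangle threshold p ~ 1/n. Asymptotically E[X] ~ (c³/6)·n^{3(1−α)} = (7³/6)·n^{1} → ∞; triangles are abundant w.h.p.

E[X] ≈ 11605.38835; in regime p = Θ(1/n^{2/3}) E[X] diverges (above the triangle threshold p ~ 1/n).


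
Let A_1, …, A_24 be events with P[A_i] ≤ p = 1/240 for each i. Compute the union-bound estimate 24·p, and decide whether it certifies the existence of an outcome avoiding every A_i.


Union bound: P[∪_{i=1}^{24} A_i] ≤ Σ_i P[A_i] ≤ 24·p = 24·(1/240) = 1/10.
Numerically: 1/10 ≈ 0.10000.
Is 1/10 < 1? YES.
Since P[∪ A_i] ≤ 1/10 < 1, the complement has P[∩ A_i^c] ≥ 1 − 1/10 = 9/10 > 0, so some outcome avoids every A_i.

24·p = 1/10 ≈ 0.10000; existence CERTIFIED by the union bound.


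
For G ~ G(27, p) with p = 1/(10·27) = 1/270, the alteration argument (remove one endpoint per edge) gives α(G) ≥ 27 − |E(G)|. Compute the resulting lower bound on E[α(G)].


E[|E(G)|] = C(27, 2)·p = 351 · (1/270) = 13/10.
E[α(G)] ≥ n − E[|E(G)|] = 27 − 13/10 = 257/10.
Numerically: ≈ 25.700000.
(This is only a lower bound; the true E[α(G)] may be larger.)

E[α(G)] ≥ 257/10 ≈ 25.700000.


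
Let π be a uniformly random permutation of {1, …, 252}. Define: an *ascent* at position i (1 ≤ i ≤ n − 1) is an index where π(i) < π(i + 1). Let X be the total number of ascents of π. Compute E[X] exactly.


Write X = Σ X_I over i = 1, …, 251, with X_I the indicator of one ascent.
There are 251 indicators.
For each fixed i, the pair (π(i), π(i+1)) is a uniformly random ordered pair of distinct values from {1, …, 252}; by symmetry P[π(i) < π(i+1)] = 1/2.
By linearity: E[X] = 251 · (1/2) = (252 − 1) · (1/2) = 251/2 ≈ 125.5000.

E[X] = 251/2 = 125.5000.


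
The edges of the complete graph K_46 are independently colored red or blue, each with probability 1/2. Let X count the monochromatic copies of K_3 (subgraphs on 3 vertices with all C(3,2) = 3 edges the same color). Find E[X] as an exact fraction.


Let X = Σ_S X_S over the C(46, 3) = 15180 subsets S of size 3, where X_S = 1 if the K_3 on S is monochromatic.
For a fixed S, the K_3 on S has C(3, 2) = 3 edges. P[all 3 edges red] = (1/2)^3, and likewise for blue, so P[monochromatic] = 2·(1/2)^3 = 2^{1 − 3} = 1/4.
Summing: E[X] = C(46, 3) · 2^{1 − 3} = 15180 · 1/4 = 3795.
Numerically: E[X] ≈ 3795.000000.

E[X] = C(46,3)·2^(1−C(3,2)) = 3795 ≈ 3795.000000.


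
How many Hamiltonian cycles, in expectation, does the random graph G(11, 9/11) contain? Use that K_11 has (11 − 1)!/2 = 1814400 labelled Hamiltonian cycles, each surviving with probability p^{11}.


K_11 has (11 − 1)!/2 = 1814400 labelled Hamiltonian cycles.
For each such Hamiltonian cycle H, let X_H = 1 if all 11 edges of H are present in G. Then P[X_H = 1] = p^{11} = (9/11)^{11} = 31381059609/285311670611.
By linearity of expectation: E[X] = Σ_H E[X_H] = 1814400 · p^{11} = 1814400 · 31381059609/285311670611 = 56937794554569600/285311670611.
Numerically: E[X] ≈ 1.996e+05.

E[X] = 1814400 · (9/11)^{11} = 56937794554569600/285311670611 ≈ 1.996e+05.


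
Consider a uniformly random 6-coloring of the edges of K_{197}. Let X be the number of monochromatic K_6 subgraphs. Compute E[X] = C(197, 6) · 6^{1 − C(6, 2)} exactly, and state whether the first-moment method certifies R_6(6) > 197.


E[X] = C(197, 6) · 6^{1 − 15} = 75176946208 · 6^{−14} = 75176946208/78364164096.
As a reduced fraction: E[X] = 2349279569/2448880128 ≈ 0.959328.
Is E[X] < 1? YES.
Since E[X] < 1, there exists a 6-coloring of K_{197} with no monochromatic K_6; hence R_6(6) > 197.

E[X] = 2349279569/2448880128 ≈ 0.959328; E[X] < 1, so R_6(6) > 197.


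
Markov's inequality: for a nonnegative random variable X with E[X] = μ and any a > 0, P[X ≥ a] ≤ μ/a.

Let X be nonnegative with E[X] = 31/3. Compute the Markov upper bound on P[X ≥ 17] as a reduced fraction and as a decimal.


μ = E[X] = 31/3, a = 17.
Markov: P[X ≥ 17] ≤ μ/a = (31/3)/17 = 31/51.
Numerically: ≈ 0.6078.
(Since a = 17 > μ = 10.3333, the bound 31/51 is < 1 and informative.)

P[X ≥ 17] ≤ 31/51 ≈ 0.6078.


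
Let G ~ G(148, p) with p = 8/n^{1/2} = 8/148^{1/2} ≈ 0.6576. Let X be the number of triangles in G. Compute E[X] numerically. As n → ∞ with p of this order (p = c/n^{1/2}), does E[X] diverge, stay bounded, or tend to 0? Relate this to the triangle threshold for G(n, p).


Number of potential triangles: C(148, 3) = 529396.
Each occurs with probability p³ ≈ (0.6576)³ ≈ 2.843658e-01.
By linearity: E[X] = C(148, 3)·p³ ≈ 529396 · 2.843658e-01 ≈ 150542.1255.
Since α = 1/2 < 1, p = c/n^{1/2} ≫ 1/n is above the triangle threshold p ~ 1/n. Asymptotically E[X] ~ (c³/6)·n^{3(1−α)} = (8³/6)·n^{1.5} → ∞; triangles are abundant w.h.p.

E[X] ≈ 150542.1255; in regime p = Θ(1/n^{1/2}) E[X] diverges (above the triangle threshold p ~ 1/n).


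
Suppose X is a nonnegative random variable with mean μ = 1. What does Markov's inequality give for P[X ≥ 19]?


μ = E[X] = 1, a = 19.
Markov: P[X ≥ 19] ≤ μ/a = (1)/19 = 1/19.
Numerically: ≈ 0.053.
(Since a = 19 > μ = 1.000, the bound 1/19 is < 1 and informative.)

P[X ≥ 19] ≤ 1/19 ≈ 0.053.


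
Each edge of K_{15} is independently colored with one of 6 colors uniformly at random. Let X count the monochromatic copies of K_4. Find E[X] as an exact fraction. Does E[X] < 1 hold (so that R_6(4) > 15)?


E[X] = C(15, 4) · 6^{1 − 6} = 1365 · 6^{−5} = 1365/7776.
As a reduced fraction: E[X] = 455/2592 ≈ 0.175540.
Is E[X] < 1? YES.
Since E[X] < 1, there exists a 6-coloring of K_{15} with no monochromatic K_4; hence R_6(4) > 15.

E[X] = 455/2592 ≈ 0.175540; E[X] < 1, so R_6(4) > 15.


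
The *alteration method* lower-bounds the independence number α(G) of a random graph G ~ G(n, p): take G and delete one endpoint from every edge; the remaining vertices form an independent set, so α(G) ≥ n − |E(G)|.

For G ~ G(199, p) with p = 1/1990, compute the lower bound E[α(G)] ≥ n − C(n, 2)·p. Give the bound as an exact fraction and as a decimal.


E[|E(G)|] = C(199, 2)·p = 19701 · (1/1990) = 99/10.
E[α(G)] ≥ n − E[|E(G)|] = 199 − 99/10 = 1891/10.
Numerically: ≈ 189.10000.
(This is only a lower bound; the true E[α(G)] may be larger.)

E[α(G)] ≥ 1891/10 ≈ 189.10000.


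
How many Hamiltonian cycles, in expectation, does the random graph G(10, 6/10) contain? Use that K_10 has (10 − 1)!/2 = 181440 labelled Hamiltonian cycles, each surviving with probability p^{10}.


K_10 has (10 − 1)!/2 = 181440 labelled Hamiltonian cycles.
For each such Hamiltonian cycle H, let X_H = 1 if all 10 edges of H are present in G. Then P[X_H = 1] = p^{10} = (3/5)^{10} = 59049/9765625.
By linearity of expectation: E[X] = Σ_H E[X_H] = 181440 · p^{10} = 181440 · 59049/9765625 = 2142770112/1953125.
Numerically: E[X] ≈ 1097.

E[X] = 181440 · (3/5)^{10} = 2142770112/1953125 ≈ 1097.


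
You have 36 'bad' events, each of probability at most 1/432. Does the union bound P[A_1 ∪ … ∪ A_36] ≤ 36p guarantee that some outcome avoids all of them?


Union bound: P[∪_{i=1}^{36} A_i] ≤ Σ_i P[A_i] ≤ 36·p = 36·(1/432) = 1/12.
Numerically: 1/12 ≈ 0.0833.
Is 1/12 < 1? YES.
Since P[∪ A_i] ≤ 1/12 < 1, the complement has P[∩ A_i^c] ≥ 1 − 1/12 = 11/12 > 0, so some outcome avoids every A_i.

36·p = 1/12 ≈ 0.0833; existence CERTIFIED by the union bound.


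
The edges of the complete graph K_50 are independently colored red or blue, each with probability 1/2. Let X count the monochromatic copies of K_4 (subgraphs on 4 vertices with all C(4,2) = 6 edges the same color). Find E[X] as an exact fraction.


Let X = Σ_S X_S over the C(50, 4) = 230300 subsets S of size 4, where X_S = 1 if the K_4 on S is monochromatic.
For a fixed S, the K_4 on S has C(4, 2) = 6 edges. P[all 6 edges red] = (1/2)^6, and likewise for blue, so P[monochromatic] = 2·(1/2)^6 = 2^{1 − 6} = 1/32.
Summing: E[X] = C(50, 4) · 2^{1 − 6} = 230300 · 1/32 = 57575/8.
Numerically: E[X] ≈ 7196.875.

E[X] = C(50,4)·2^(1−C(4,2)) = 57575/8 ≈ 7196.875.


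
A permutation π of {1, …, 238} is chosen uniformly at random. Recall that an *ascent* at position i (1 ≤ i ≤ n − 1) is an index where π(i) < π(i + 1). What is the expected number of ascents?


Write X = Σ X_I over i = 1, …, 237, with X_I the indicator of one ascent.
There are 237 indicators.
For each fixed i, the pair (π(i), π(i+1)) is a uniformly random ordered pair of distinct values from {1, …, 238}; by symmetry P[π(i) < π(i+1)] = 1/2.
By linearity: E[X] = 237 · (1/2) = (238 − 1) · (1/2) = 237/2 ≈ 118.500000.

E[X] = 237/2 = 118.500000.


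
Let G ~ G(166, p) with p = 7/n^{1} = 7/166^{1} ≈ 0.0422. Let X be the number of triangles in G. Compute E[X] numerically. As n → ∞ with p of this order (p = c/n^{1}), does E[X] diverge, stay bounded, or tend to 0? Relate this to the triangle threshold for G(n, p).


Number of potential triangles: C(166, 3) = 748660.
Each occurs with probability p³ ≈ (0.0422)³ ≈ 7.49842e-05.
By linearity: E[X] = C(166, 3)·p³ ≈ 748660 · 7.49842e-05 ≈ 56.138.
Here α = 1, so p = 7/n is exactly at the triangle threshold p ~ 1/n. Asymptotically E[X] → c³/6 = 7³/6 = 343/6 ≈ 57.167, a bounded constant. In this regime the triangle count is asymptotically Poisson(c³/6).

E[X] ≈ 56.138; in regime p = Θ(1/n^{1}) E[X] stays bounded (at the triangle threshold p ~ 1/n).


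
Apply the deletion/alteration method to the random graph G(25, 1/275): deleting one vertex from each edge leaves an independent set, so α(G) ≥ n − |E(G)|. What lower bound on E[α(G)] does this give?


E[|E(G)|] = C(25, 2)·p = 300 · (1/275) = 12/11.
E[α(G)] ≥ n − E[|E(G)|] = 25 − 12/11 = 263/11.
Numerically: ≈ 23.90909.
(This is only a lower bound; the true E[α(G)] may be larger.)

E[α(G)] ≥ 263/11 ≈ 23.90909.


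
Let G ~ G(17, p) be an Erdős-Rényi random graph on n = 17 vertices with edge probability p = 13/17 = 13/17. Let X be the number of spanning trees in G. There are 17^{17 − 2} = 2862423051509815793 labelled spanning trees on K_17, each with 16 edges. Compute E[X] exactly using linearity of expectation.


K_17 has 17^{17 − 2} = 2862423051509815793 labelled spanning trees.
For each such spanning tree H, let X_H = 1 if all 16 edges of H are present in G. Then P[X_H = 1] = p^{16} = (13/17)^{16} = 665416609183179841/48661191875666868481.
Summing the indicators: E[X] = Σ_H E[X_H] = 2862423051509815793 · p^{16} = 2862423051509815793 · 665416609183179841/48661191875666868481 = 665416609183179841/17.
Numerically: E[X] ≈ 3.914e+16.

E[X] = 2862423051509815793 · (13/17)^{16} = 665416609183179841/17 ≈ 3.914e+16.


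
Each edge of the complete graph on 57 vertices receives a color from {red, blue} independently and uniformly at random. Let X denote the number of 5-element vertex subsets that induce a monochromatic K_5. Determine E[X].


Let X = Σ_S X_S over the C(57, 5) = 4187106 subsets S of size 5, where X_S = 1 if the K_5 on S is monochromatic.
For a fixed S, the K_5 on S has C(5, 2) = 10 edges. P[all 10 edges red] = (1/2)^10, and likewise for blue, so P[monochromatic] = 2·(1/2)^10 = 2^{1 − 10} = 1/512.
By linearity: E[X] = C(57, 5) · 2^{1 − 10} = 4187106 · 1/512 = 2093553/256.
Numerically: E[X] ≈ 8177.94141.

E[X] = C(57,5)·2^(1−C(5,2)) = 2093553/256 ≈ 8177.94141.


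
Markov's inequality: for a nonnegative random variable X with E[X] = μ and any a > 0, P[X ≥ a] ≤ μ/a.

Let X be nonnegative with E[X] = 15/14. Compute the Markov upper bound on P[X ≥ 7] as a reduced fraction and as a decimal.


μ = E[X] = 15/14, a = 7.
Markov: P[X ≥ 7] ≤ μ/a = (15/14)/7 = 15/98.
Numerically: ≈ 0.153061.
(Since a = 7 > μ = 1.071429, the bound 15/98 is < 1 and informative.)

P[X ≥ 7] ≤ 15/98 ≈ 0.153061.


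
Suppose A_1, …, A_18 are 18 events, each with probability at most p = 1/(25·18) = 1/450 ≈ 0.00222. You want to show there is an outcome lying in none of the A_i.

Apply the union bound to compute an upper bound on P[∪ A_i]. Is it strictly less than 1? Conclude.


Union bound: P[∪_{i=1}^{18} A_i] ≤ Σ_i P[A_i] ≤ 18·p = 18·(1/450) = 1/25.
Numerically: 1/25 ≈ 0.04000.
Is 1/25 < 1? YES.
Since P[∪ A_i] ≤ 1/25 < 1, the complement has P[∩ A_i^c] ≥ 1 − 1/25 = 24/25 > 0, so some outcome avoids every A_i.

18·p = 1/25 ≈ 0.04000; existence CERTIFIED by the union bound.


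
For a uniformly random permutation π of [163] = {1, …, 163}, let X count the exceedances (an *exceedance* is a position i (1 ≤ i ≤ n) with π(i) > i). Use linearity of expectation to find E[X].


Write X = Σ_{i=1}^{163} X_i, where X_i = 1_{π(i) > i}.
For each fixed i, π(i) is uniform over {1, …, 163} (marginal of a uniform permutation), so P[π(i) > i] = (n − i)/n. Summing: Σ_{i=1}^{163} (n − i)/n = (0 + 1 + … + 162)/163 = 163(163 − 1)/(2·163) = (163 − 1)/2.
Hence E[X] = Σ_{i=1}^{163} (163 − i)/163 = 81 ≈ 81.00000.

E[X] = 81 = 81.00000.


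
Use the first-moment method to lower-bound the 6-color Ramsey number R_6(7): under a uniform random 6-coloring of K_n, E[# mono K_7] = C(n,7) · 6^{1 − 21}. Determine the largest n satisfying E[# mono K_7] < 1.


We need C(n, 7) · 6^{1 − 21} < 1, i.e. C(n, 7) < 6^{21 − 1} = 3656158440062976.
Check values of n near the boundary:
  n = 565: C(565, 7) = 3513212521235560; 3513212521235560 < 3656158440062976? YES
  n = 566: C(566, 7) = 3557206237959440; 3557206237959440 < 3656158440062976? YES
  n = 567: C(567, 7) = 3601671315933933; 3601671315933933 < 3656158440062976? YES
  n = 568: C(568, 7) = 3646611956239704; 3646611956239704 < 3656158440062976? YES
  n = 569: C(569, 7) = 3692032389858348; 3692032389858348 < 3656158440062976? NO
  n = 570: C(570, 7) = 3737936877831720; 3737936877831720 < 3656158440062976? NO
The largest n with C(n, 7) < 3656158440062976 is n = 568 (where E[X] = 16882462760369/16926659444736 ≈ 0.9974). Hence R_6(7) > 568, i.e. R_6(7) ≥ 569.

Largest n = 568; hence R_6(7) > 568.


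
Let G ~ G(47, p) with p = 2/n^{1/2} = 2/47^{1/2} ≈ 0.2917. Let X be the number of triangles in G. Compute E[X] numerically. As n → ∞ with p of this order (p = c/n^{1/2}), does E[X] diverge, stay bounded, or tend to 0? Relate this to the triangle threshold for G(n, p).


Number of potential triangles: C(47, 3) = 16215.
Each occurs with probability p³ ≈ (0.2917)³ ≈ 2.482808e-02.
By linearity: E[X] = C(47, 3)·p³ ≈ 16215 · 2.482808e-02 ≈ 402.5874.
Since α = 1/2 < 1, p = c/n^{1/2} ≫ 1/n is above the triangle threshold p ~ 1/n. Asymptotically E[X] ~ (c³/6)·n^{3(1−α)} = (2³/6)·n^{1.5} → ∞; triangles are abundant w.h.p.

E[X] ≈ 402.5874; in regime p = Θ(1/n^{1/2}) E[X] diverges (above the triangle threshold p ~ 1/n).


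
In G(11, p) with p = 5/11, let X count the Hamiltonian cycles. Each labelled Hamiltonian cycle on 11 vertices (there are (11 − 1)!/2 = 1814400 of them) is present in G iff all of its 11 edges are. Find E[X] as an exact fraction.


K_11 has (11 − 1)!/2 = 1814400 labelled Hamiltonian cycles.
For each such Hamiltonian cycle H, let X_H = 1 if all 11 edges of H are present in G. Then P[X_H = 1] = p^{11} = (5/11)^{11} = 48828125/285311670611.
By linearity: E[X] = Σ_H E[X_H] = 1814400 · p^{11} = 1814400 · 48828125/285311670611 = 88593750000000/285311670611.
Numerically: E[X] ≈ 310.516.

E[X] = 1814400 · (5/11)^{11} = 88593750000000/285311670611 ≈ 310.516.


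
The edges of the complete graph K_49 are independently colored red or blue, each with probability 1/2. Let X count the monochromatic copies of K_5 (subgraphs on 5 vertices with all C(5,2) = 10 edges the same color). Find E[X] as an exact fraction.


Let X = Σ_S X_S over the C(49, 5) = 1906884 subsets S of size 5, where X_S = 1 if the K_5 on S is monochromatic.
For a fixed S, the K_5 on S has C(5, 2) = 10 edges. P[all 10 edges red] = (1/2)^10, and likewise for blue, so P[monochromatic] = 2·(1/2)^10 = 2^{1 − 10} = 1/512.
By linearity of expectation: E[X] = C(49, 5) · 2^{1 − 10} = 1906884 · 1/512 = 476721/128.
Numerically: E[X] ≈ 3724.38281.

E[X] = C(49,5)·2^(1−C(5,2)) = 476721/128 ≈ 3724.38281.


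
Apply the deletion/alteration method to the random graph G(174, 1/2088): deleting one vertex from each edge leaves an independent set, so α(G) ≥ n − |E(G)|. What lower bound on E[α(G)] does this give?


E[|E(G)|] = C(174, 2)·p = 15051 · (1/2088) = 173/24.
E[α(G)] ≥ n − E[|E(G)|] = 174 − 173/24 = 4003/24.
Numerically: ≈ 166.79167.
(This is only a lower bound; the true E[α(G)] may be larger.)

E[α(G)] ≥ 4003/24 ≈ 166.79167.


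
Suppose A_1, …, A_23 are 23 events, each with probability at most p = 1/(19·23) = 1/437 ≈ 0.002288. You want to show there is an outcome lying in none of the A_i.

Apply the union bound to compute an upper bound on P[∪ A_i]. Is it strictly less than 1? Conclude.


Union bound: P[∪_{i=1}^{23} A_i] ≤ Σ_i P[A_i] ≤ 23·p = 23·(1/437) = 1/19.
Numerically: 1/19 ≈ 0.052632.
Is 1/19 < 1? YES.
Since P[∪ A_i] ≤ 1/19 < 1, the complement has P[∩ A_i^c] ≥ 1 − 1/19 = 18/19 > 0, so some outcome avoids every A_i.

23·p = 1/19 ≈ 0.052632; existence CERTIFIED by the union bound.


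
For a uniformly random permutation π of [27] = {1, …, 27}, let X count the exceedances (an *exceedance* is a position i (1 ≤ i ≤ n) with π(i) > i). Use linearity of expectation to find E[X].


Write X = Σ_{i=1}^{27} X_i, where X_i = 1_{π(i) > i}.
For each fixed i, π(i) is uniform over {1, …, 27} (marginal of a uniform permutation), so P[π(i) > i] = (n − i)/n. Summing: Σ_{i=1}^{27} (n − i)/n = (0 + 1 + … + 26)/27 = 27(27 − 1)/(2·27) = (27 − 1)/2.
Hence E[X] = Σ_{i=1}^{27} (27 − i)/27 = 13 ≈ 13.000000.

E[X] = 13 = 13.000000.


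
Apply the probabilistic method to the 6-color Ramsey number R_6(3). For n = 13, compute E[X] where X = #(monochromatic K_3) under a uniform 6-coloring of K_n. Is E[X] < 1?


E[X] = C(13, 3) · 6^{1 − 3} = 286 · 6^{−2} = 286/36.
As a reduced fraction: E[X] = 143/18 ≈ 7.9444.
Is E[X] < 1? NO.
Since E[X] ≥ 1, the first-moment bound is inconclusive at n = 13; it does NOT by itself certify R_6(3) > 13.

E[X] = 143/18 ≈ 7.9444; E[X] ≥ 1; first-moment method inconclusive here.


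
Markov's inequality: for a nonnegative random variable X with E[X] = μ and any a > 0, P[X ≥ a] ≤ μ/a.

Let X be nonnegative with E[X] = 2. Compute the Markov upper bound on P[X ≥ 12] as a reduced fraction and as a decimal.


μ = E[X] = 2, a = 12.
Markov: P[X ≥ 12] ≤ μ/a = (2)/12 = 1/6.
Numerically: ≈ 0.166667.
(Since a = 12 > μ = 2.000000, the bound 1/6 is < 1 and informative.)

P[X ≥ 12] ≤ 1/6 ≈ 0.166667.


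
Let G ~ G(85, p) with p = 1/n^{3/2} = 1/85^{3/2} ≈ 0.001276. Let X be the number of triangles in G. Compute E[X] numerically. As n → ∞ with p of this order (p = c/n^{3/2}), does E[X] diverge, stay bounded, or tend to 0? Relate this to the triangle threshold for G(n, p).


Number of potential triangles: C(85, 3) = 98770.
Each occurs with probability p³ ≈ (0.001276)³ ≈ 2.077853e-09.
By linearity: E[X] = C(85, 3)·p³ ≈ 98770 · 2.077853e-09 ≈ 0.0002.
Since α = 3/2 > 1, p = c/n^{3/2} = o(1/n) is below the triangle threshold p ~ 1/n. Asymptotically E[X] ~ (c³/6)·n^{3(1−α)} = (1³/6)·n^{-1.5} → 0, so by Markov's inequality G has no triangles w.h.p.

E[X] ≈ 0.0002; in regime p = Θ(1/n^{3/2}) E[X] tends to 0 (below the triangle threshold p ~ 1/n).


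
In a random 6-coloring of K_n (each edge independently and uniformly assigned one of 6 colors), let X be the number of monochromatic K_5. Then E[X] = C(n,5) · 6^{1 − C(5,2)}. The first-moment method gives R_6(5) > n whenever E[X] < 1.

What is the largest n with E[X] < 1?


We need C(n, 5) · 6^{1 − 10} < 1, i.e. C(n, 5) < 6^{10 − 1} = 10077696.
Check values of n near the boundary:
  n = 65: C(65, 5) = 8259888; 8259888 < 10077696? YES
  n = 66: C(66, 5) = 8936928; 8936928 < 10077696? YES
  n = 67: C(67, 5) = 9657648; 9657648 < 10077696? YES
  n = 68: C(68, 5) = 10424128; 10424128 < 10077696? NO
The largest n with C(n, 5) < 10077696 is n = 67 (where E[X] = 67067/69984 ≈ 0.958). Hence R_6(5) > 67, i.e. R_6(5) ≥ 68.

Largest n = 67; hence R_6(5) > 67.


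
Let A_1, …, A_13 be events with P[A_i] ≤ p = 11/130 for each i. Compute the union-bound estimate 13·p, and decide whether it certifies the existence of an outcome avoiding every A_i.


Union bound: P[∪_{i=1}^{13} A_i] ≤ Σ_i P[A_i] ≤ 13·p = 13·(11/130) = 11/10.
Numerically: 11/10 ≈ 1.1000000.
Is 11/10 < 1? NO.
Since the bound 11/10 is ≥ 1, the union bound is uninformative here; it does NOT by itself certify existence.

13·p = 11/10 ≈ 1.1000000; existence NOT certified by the union bound.


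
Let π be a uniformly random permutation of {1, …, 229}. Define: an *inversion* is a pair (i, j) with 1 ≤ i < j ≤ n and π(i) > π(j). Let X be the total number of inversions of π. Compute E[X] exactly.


Write X = Σ X_I over the C(229, 2) = 26106 pairs i < j, with X_I the indicator of one inversion.
There are 26106 indicators.
For each fixed pair i < j, the values π(i) and π(j) are two distinct elements of {1, …, 229} in uniformly random order; by symmetry P[π(i) > π(j)] = 1/2.
By linearity: E[X] = 26106 · (1/2) = C(229, 2) · (1/2) = 26106/2 = 13053 ≈ 13053.000000.

E[X] = 13053 = 13053.000000.


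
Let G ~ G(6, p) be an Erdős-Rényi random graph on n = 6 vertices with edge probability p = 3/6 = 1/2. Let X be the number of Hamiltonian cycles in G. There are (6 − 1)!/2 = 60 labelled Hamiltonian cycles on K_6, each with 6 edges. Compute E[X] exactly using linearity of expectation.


K_6 has (6 − 1)!/2 = 60 labelled Hamiltonian cycles.
For each such Hamiltonian cycle H, let X_H = 1 if all 6 edges of H are present in G. Then P[X_H = 1] = p^{6} = (1/2)^{6} = 1/64.
Summing the indicators: E[X] = Σ_H E[X_H] = 60 · p^{6} = 60 · 1/64 = 15/16.
Numerically: E[X] ≈ 0.938.

E[X] = 60 · (1/2)^{6} = 15/16 ≈ 0.938.


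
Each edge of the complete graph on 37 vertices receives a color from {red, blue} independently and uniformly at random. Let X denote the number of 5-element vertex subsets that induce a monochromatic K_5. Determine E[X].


Let X = Σ_S X_S over the C(37, 5) = 435897 subsets S of size 5, where X_S = 1 if the K_5 on S is monochromatic.
For a fixed S, the K_5 on S has C(5, 2) = 10 edges. P[all 10 edges red] = (1/2)^10, and likewise for blue, so P[monochromatic] = 2·(1/2)^10 = 2^{1 − 10} = 1/512.
By linearity of expectation: E[X] = C(37, 5) · 2^{1 − 10} = 435897 · 1/512 = 435897/512.
Numerically: E[X] ≈ 851.3613.

E[X] = C(37,5)·2^(1−C(5,2)) = 435897/512 ≈ 851.3613.


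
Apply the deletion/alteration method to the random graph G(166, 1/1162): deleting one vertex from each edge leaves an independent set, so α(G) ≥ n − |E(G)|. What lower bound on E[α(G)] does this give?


E[|E(G)|] = C(166, 2)·p = 13695 · (1/1162) = 165/14.
E[α(G)] ≥ n − E[|E(G)|] = 166 − 165/14 = 2159/14.
Numerically: ≈ 154.214.
(This is only a lower bound; the true E[α(G)] may be larger.)

E[α(G)] ≥ 2159/14 ≈ 154.214.


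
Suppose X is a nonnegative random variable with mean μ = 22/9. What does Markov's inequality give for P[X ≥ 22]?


μ = E[X] = 22/9, a = 22.
Markov: P[X ≥ 22] ≤ μ/a = (22/9)/22 = 1/9.
Numerically: ≈ 0.111111.
(Since a = 22 > μ = 2.444444, the bound 1/9 is < 1 and informative.)

P[X ≥ 22] ≤ 1/9 ≈ 0.111111.


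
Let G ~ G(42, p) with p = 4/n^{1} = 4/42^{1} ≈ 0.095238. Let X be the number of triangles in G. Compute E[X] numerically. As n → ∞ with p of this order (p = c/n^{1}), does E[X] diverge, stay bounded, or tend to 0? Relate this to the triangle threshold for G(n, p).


Number of potential triangles: C(42, 3) = 11480.
Each occurs with probability p³ ≈ (0.095238)³ ≈ 8.6383760e-04.
By linearity: E[X] = C(42, 3)·p³ ≈ 11480 · 8.6383760e-04 ≈ 9.91686.
Here α = 1, so p = 4/n is exactly at the triangle threshold p ~ 1/n. Asymptotically E[X] → c³/6 = 4³/6 = 32/3 ≈ 10.66667, a bounded constant. In this regime the triangle count is asymptotically Poisson(c³/6).

E[X] ≈ 9.91686; in regime p = Θ(1/n^{1}) E[X] stays bounded (at the triangle threshold p ~ 1/n).


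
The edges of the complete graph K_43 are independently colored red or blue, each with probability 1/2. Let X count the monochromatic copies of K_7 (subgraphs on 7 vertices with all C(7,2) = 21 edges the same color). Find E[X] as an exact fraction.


Let X = Σ_S X_S over the C(43, 7) = 32224114 subsets S of size 7, where X_S = 1 if the K_7 on S is monochromatic.
For a fixed S, the K_7 on S has C(7, 2) = 21 edges. P[all 21 edges red] = (1/2)^21, and likewise for blue, so P[monochromatic] = 2·(1/2)^21 = 2^{1 − 21} = 1/1048576.
By linearity of expectation: E[X] = C(43, 7) · 2^{1 − 21} = 32224114 · 1/1048576 = 16112057/524288.
Numerically: E[X] ≈ 30.73131.

E[X] = C(43,7)·2^(1−C(7,2)) = 16112057/524288 ≈ 30.73131.


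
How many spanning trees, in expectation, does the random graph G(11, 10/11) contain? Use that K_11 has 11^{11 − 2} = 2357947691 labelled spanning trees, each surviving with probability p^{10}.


K_11 has 11^{11 − 2} = 2357947691 labelled spanning trees.
For each such spanning tree H, let X_H = 1 if all 10 edges of H are present in G. Then P[X_H = 1] = p^{10} = (10/11)^{10} = 10000000000/25937424601.
Summing the indicators: E[X] = Σ_H E[X_H] = 2357947691 · p^{10} = 2357947691 · 10000000000/25937424601 = 10000000000/11.
Numerically: E[X] ≈ 9.0909e+08.

E[X] = 2357947691 · (10/11)^{10} = 10000000000/11 ≈ 9.0909e+08.


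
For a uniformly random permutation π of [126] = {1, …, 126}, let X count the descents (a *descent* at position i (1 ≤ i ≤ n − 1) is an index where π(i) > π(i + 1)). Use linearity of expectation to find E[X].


Write X = Σ X_I over i = 1, …, 125, with X_I the indicator of one descent.
There are 125 indicators.
For each fixed i, the pair (π(i), π(i+1)) is a uniformly random ordered pair of distinct values from {1, …, 126}; by symmetry P[π(i) > π(i+1)] = 1/2.
By linearity: E[X] = 125 · (1/2) = (126 − 1) · (1/2) = 125/2 ≈ 62.500.

E[X] = 125/2 = 62.500.


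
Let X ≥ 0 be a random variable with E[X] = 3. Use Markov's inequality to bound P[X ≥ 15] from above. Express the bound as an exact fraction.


μ = E[X] = 3, a = 15.
Markov: P[X ≥ 15] ≤ μ/a = (3)/15 = 1/5.
Numerically: ≈ 0.20000.
(Since a = 15 > μ = 3.00000, the bound 1/5 is < 1 and informative.)

P[X ≥ 15] ≤ 1/5 ≈ 0.20000.


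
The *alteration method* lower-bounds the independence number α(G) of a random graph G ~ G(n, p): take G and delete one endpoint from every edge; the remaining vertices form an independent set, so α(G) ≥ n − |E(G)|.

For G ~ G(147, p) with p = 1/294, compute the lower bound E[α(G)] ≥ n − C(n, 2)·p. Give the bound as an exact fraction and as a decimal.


E[|E(G)|] = C(147, 2)·p = 10731 · (1/294) = 73/2.
E[α(G)] ≥ n − E[|E(G)|] = 147 − 73/2 = 221/2.
Numerically: ≈ 110.50000.
(This is only a lower bound; the true E[α(G)] may be larger.)

E[α(G)] ≥ 221/2 ≈ 110.50000.


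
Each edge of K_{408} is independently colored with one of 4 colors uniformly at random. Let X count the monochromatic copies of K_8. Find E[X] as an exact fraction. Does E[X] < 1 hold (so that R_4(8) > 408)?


E[X] = C(408, 8) · 4^{1 − 28} = 17773458424095231 · 4^{−27} = 17773458424095231/18014398509481984.
As a reduced fraction: E[X] = 17773458424095231/18014398509481984 ≈ 0.9866251.
Is E[X] < 1? YES.
Since E[X] < 1, there exists a 4-coloring of K_{408} with no monochromatic K_8; hence R_4(8) > 408.

E[X] = 17773458424095231/18014398509481984 ≈ 0.9866251; E[X] < 1, so R_4(8) > 408.


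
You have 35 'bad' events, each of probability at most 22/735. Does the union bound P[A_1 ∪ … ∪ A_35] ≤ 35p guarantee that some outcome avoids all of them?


Union bound: P[∪_{i=1}^{35} A_i] ≤ Σ_i P[A_i] ≤ 35·p = 35·(22/735) = 22/21.
Numerically: 22/21 ≈ 1.0476190.
Is 22/21 < 1? NO.
Since the bound 22/21 is ≥ 1, the union bound is uninformative here; it does NOT by itself certify existence.

35·p = 22/21 ≈ 1.0476190; existence NOT certified by the union bound.


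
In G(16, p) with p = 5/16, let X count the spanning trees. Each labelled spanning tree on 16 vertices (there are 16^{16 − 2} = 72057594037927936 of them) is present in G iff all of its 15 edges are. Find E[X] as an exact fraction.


K_16 has 16^{16 − 2} = 72057594037927936 labelled spanning trees.
For each such spanning tree H, let X_H = 1 if all 15 edges of H are present in G. Then P[X_H = 1] = p^{15} = (5/16)^{15} = 30517578125/1152921504606846976.
Summing the indicators: E[X] = Σ_H E[X_H] = 72057594037927936 · p^{15} = 72057594037927936 · 30517578125/1152921504606846976 = 30517578125/16.
Numerically: E[X] ≈ 1.9073e+09.

E[X] = 72057594037927936 · (5/16)^{15} = 30517578125/16 ≈ 1.9073e+09.


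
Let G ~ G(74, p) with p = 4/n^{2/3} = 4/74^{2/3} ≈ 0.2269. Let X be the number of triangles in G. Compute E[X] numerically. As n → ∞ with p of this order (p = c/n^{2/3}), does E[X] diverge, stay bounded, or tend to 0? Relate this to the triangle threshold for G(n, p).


Number of potential triangles: C(74, 3) = 64824.
Each occurs with probability p³ ≈ (0.2269)³ ≈ 1.168736e-02.
By linearity: E[X] = C(74, 3)·p³ ≈ 64824 · 1.168736e-02 ≈ 757.6216.
Since α = 2/3 < 1, p = c/n^{2/3} ≫ 1/n is above the triangle threshold p ~ 1/n. Asymptotically E[X] ~ (c³/6)·n^{3(1−α)} = (4³/6)·n^{1} → ∞; triangles are abundant w.h.p.

E[X] ≈ 757.6216; in regime p = Θ(1/n^{2/3}) E[X] diverges (above the triangle threshold p ~ 1/n).


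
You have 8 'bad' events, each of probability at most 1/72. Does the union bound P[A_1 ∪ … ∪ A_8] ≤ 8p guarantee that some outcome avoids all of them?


Union bound: P[∪_{i=1}^{8} A_i] ≤ Σ_i P[A_i] ≤ 8·p = 8·(1/72) = 1/9.
Numerically: 1/9 ≈ 0.1111111.
Is 1/9 < 1? YES.
Since P[∪ A_i] ≤ 1/9 < 1, the complement has P[∩ A_i^c] ≥ 1 − 1/9 = 8/9 > 0, so some outcome avoids every A_i.

8·p = 1/9 ≈ 0.1111111; existence CERTIFIED by the union bound.


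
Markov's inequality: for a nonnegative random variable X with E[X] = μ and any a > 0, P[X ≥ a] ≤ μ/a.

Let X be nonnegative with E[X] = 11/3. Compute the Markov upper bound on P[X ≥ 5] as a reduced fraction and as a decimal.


μ = E[X] = 11/3, a = 5.
Markov: P[X ≥ 5] ≤ μ/a = (11/3)/5 = 11/15.
Numerically: ≈ 0.733.
(Since a = 5 > μ = 3.667, the bound 11/15 is < 1 and informative.)

P[X ≥ 5] ≤ 11/15 ≈ 0.733.


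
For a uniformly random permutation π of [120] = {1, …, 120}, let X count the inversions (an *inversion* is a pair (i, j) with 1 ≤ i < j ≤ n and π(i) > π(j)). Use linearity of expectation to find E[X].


Write X = Σ X_I over the C(120, 2) = 7140 pairs i < j, with X_I the indicator of one inversion.
There are 7140 indicators.
For each fixed pair i < j, the values π(i) and π(j) are two distinct elements of {1, …, 120} in uniformly random order; by symmetry P[π(i) > π(j)] = 1/2.
By linearity: E[X] = 7140 · (1/2) = C(120, 2) · (1/2) = 7140/2 = 3570 ≈ 3570.000.

E[X] = 3570 = 3570.000.


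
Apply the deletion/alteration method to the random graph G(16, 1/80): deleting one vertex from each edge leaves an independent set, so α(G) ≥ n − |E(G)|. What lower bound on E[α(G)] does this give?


E[|E(G)|] = C(16, 2)·p = 120 · (1/80) = 3/2.
E[α(G)] ≥ n − E[|E(G)|] = 16 − 3/2 = 29/2.
Numerically: ≈ 14.50000.
(This is only a lower bound; the true E[α(G)] may be larger.)

E[α(G)] ≥ 29/2 ≈ 14.50000.


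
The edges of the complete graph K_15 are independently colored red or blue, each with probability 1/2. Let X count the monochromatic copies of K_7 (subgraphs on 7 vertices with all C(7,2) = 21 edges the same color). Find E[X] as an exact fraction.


Let X = Σ_S X_S over the C(15, 7) = 6435 subsets S of size 7, where X_S = 1 if the K_7 on S is monochromatic.
For a fixed S, the K_7 on S has C(7, 2) = 21 edges. P[all 21 edges red] = (1/2)^21, and likewise for blue, so P[monochromatic] = 2·(1/2)^21 = 2^{1 − 21} = 1/1048576.
By linearity of expectation: E[X] = C(15, 7) · 2^{1 − 21} = 6435 · 1/1048576 = 6435/1048576.
Numerically: E[X] ≈ 0.00614.

E[X] = C(15,7)·2^(1−C(7,2)) = 6435/1048576 ≈ 0.00614.


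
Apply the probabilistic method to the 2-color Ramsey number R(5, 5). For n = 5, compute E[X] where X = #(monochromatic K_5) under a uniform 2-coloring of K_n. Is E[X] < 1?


E[X] = C(5, 5) · 2^{1 − 10} = 1 · 2^{−9} = 1/512.
As a reduced fraction: E[X] = 1/512 ≈ 0.0020.
Is E[X] < 1? YES.
Since E[X] < 1, there exists a 2-coloring of K_{5} with no monochromatic K_5; hence R(5, 5) > 5.

E[X] = 1/512 ≈ 0.0020; E[X] < 1, so R(5, 5) > 5.


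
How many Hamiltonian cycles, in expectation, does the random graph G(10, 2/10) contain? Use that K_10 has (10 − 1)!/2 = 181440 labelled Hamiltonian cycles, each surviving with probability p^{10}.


K_10 has (10 − 1)!/2 = 181440 labelled Hamiltonian cycles.
For each such Hamiltonian cycle H, let X_H = 1 if all 10 edges of H are present in G. Then P[X_H = 1] = p^{10} = (1/5)^{10} = 1/9765625.
By linearity of expectation: E[X] = Σ_H E[X_H] = 181440 · p^{10} = 181440 · 1/9765625 = 36288/1953125.
Numerically: E[X] ≈ 0.01858.

E[X] = 181440 · (1/5)^{10} = 36288/1953125 ≈ 0.01858.


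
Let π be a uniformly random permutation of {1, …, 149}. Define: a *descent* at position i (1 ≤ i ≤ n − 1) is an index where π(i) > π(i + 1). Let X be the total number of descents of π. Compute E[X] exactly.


Write X = Σ X_I over i = 1, …, 148, with X_I the indicator of one descent.
There are 148 indicators.
For each fixed i, the pair (π(i), π(i+1)) is a uniformly random ordered pair of distinct values from {1, …, 149}; by symmetry P[π(i) > π(i+1)] = 1/2.
By linearity: E[X] = 148 · (1/2) = (149 − 1) · (1/2) = 74 ≈ 74.000.

E[X] = 74 = 74.000.


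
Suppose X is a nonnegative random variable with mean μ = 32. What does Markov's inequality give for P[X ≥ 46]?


μ = E[X] = 32, a = 46.
Markov: P[X ≥ 46] ≤ μ/a = (32)/46 = 16/23.
Numerically: ≈ 0.696.
(Since a = 46 > μ = 32.000, the bound 16/23 is < 1 and informative.)

P[X ≥ 46] ≤ 16/23 ≈ 0.696.


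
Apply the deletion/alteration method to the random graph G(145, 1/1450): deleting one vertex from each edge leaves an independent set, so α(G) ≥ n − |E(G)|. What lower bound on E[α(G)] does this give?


E[|E(G)|] = C(145, 2)·p = 10440 · (1/1450) = 36/5.
E[α(G)] ≥ n − E[|E(G)|] = 145 − 36/5 = 689/5.
Numerically: ≈ 137.80000.
(This is only a lower bound; the true E[α(G)] may be larger.)

E[α(G)] ≥ 689/5 ≈ 137.80000.


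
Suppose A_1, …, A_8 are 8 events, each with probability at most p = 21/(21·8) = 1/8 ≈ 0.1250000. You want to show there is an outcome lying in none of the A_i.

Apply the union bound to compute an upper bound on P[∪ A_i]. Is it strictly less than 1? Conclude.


Union bound: P[∪_{i=1}^{8} A_i] ≤ Σ_i P[A_i] ≤ 8·p = 8·(1/8) = 1.
Numerically: 1 ≈ 1.0000000.
Is 1 < 1? NO.
Since the bound 1 is ≥ 1, the union bound is uninformative here; it does NOT by itself certify existence.

8·p = 1 ≈ 1.0000000; existence NOT certified by the union bound.


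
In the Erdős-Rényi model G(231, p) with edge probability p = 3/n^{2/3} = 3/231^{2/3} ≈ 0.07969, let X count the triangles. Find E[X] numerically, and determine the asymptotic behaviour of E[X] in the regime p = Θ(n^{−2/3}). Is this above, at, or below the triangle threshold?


Number of potential triangles: C(231, 3) = 2027795.
Each occurs with probability p³ ≈ (0.07969)³ ≈ 5.059875e-04.
By linearity: E[X] = C(231, 3)·p³ ≈ 2027795 · 5.059875e-04 ≈ 1026.0390.
Since α = 2/3 < 1, p = c/n^{2/3} ≫ 1/n is above the triangle threshold p ~ 1/n. Asymptotically E[X] ~ (c³/6)·n^{3(1−α)} = (3³/6)·n^{1} → ∞; triangles are abundant w.h.p.

E[X] ≈ 1026.0390; in regime p = Θ(1/n^{2/3}) E[X] diverges (above the triangle threshold p ~ 1/n).


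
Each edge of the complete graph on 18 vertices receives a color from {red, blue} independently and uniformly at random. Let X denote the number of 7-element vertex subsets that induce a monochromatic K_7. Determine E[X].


Let X = Σ_S X_S over the C(18, 7) = 31824 subsets S of size 7, where X_S = 1 if the K_7 on S is monochromatic.
For a fixed S, the K_7 on S has C(7, 2) = 21 edges. P[all 21 edges red] = (1/2)^21, and likewise for blue, so P[monochromatic] = 2·(1/2)^21 = 2^{1 − 21} = 1/1048576.
Summing: E[X] = C(18, 7) · 2^{1 − 21} = 31824 · 1/1048576 = 1989/65536.
Numerically: E[X] ≈ 0.03035.

E[X] = C(18,7)·2^(1−C(7,2)) = 1989/65536 ≈ 0.03035.


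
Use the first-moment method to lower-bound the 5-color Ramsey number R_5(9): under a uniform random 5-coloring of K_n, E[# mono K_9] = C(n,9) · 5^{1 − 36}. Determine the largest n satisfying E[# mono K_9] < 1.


We need C(n, 9) · 5^{1 − 36} < 1, i.e. C(n, 9) < 5^{36 − 1} = 2910383045673370361328125.
Check values of n near the boundary:
  n = 2170: C(2170, 9) = 2891746779868845075610510; 2891746779868845075610510 < 2910383045673370361328125? YES
  n = 2171: C(2171, 9) = 2903784578674959601827205; 2903784578674959601827205 < 2910383045673370361328125? YES
  n = 2172: C(2172, 9) = 2915866900084148060642020; 2915866900084148060642020 < 2910383045673370361328125? NO
The largest n with C(n, 9) < 2910383045673370361328125 is n = 2171 (where E[X] = 580756915734991920365441/582076609134674072265625 ≈ 0.997733). Hence R_5(9) > 2171, i.e. R_5(9) ≥ 2172.

Largest n = 2171; hence R_5(9) > 2171.


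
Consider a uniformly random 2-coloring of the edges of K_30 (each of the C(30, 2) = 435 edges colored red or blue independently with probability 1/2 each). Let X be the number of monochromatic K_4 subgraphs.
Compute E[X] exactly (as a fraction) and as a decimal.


Let X = Σ_S X_S over the C(30, 4) = 27405 subsets S of size 4, where X_S = 1 if the K_4 on S is monochromatic.
For a fixed S, the K_4 on S has C(4, 2) = 6 edges. P[all 6 edges red] = (1/2)^6, and likewise for blue, so P[monochromatic] = 2·(1/2)^6 = 2^{1 − 6} = 1/32.
By linearity: E[X] = C(30, 4) · 2^{1 − 6} = 27405 · 1/32 = 27405/32.
Numerically: E[X] ≈ 856.406.

E[X] = C(30,4)·2^(1−C(4,2)) = 27405/32 ≈ 856.406.


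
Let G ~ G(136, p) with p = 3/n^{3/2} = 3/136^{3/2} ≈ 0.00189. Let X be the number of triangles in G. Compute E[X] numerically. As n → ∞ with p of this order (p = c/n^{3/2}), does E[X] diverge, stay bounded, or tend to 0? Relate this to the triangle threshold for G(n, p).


Number of potential triangles: C(136, 3) = 410040.
Each occurs with probability p³ ≈ (0.00189)³ ≈ 6.76766e-09.
By linearity: E[X] = C(136, 3)·p³ ≈ 410040 · 6.76766e-09 ≈ 0.003.
Since α = 3/2 > 1, p = c/n^{3/2} = o(1/n) is below the triangle threshold p ~ 1/n. Asymptotically E[X] ~ (c³/6)·n^{3(1−α)} = (3³/6)·n^{-1.5} → 0, so by Markov's inequality G has no triangles w.h.p.

E[X] ≈ 0.003; in regime p = Θ(1/n^{3/2}) E[X] tends to 0 (below the triangle threshold p ~ 1/n).


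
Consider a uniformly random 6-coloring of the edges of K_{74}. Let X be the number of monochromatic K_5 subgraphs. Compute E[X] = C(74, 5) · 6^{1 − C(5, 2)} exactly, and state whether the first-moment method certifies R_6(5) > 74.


E[X] = C(74, 5) · 6^{1 − 10} = 16108764 · 6^{−9} = 16108764/10077696.
As a reduced fraction: E[X] = 1342397/839808 ≈ 1.598.
Is E[X] < 1? NO.
Since E[X] ≥ 1, the first-moment bound is inconclusive at n = 74; it does NOT by itself certify R_6(5) > 74.

E[X] = 1342397/839808 ≈ 1.598; E[X] ≥ 1; first-moment method inconclusive here.
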